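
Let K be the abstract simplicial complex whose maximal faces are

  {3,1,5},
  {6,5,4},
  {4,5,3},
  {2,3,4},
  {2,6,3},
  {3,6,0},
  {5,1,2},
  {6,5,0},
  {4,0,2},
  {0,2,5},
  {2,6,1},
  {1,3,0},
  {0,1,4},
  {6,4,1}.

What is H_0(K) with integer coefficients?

Fix the vertex order 0 < 1 < 2 < 3 < 4 < 5 < 6 and write every simplex with vertices in increasing order. Then dim K = 2 and the simplices of K are:

  0-simplices (7): [0], [1], [2], [3], [4], [5], [6]
  1-simplices (21): [0,1], [0,2], [0,3], [0,4], [0,5], [0,6], [1,2], [1,3], [1,4], [1,5], [1,6], [2,3], [2,4], [2,5], [2,6], [3,4], [3,5], [3,6], [4,5], [4,6], [5,6]
  2-simplices (14): [0,1,3], [0,1,4], [0,2,4], [0,2,5], [0,3,6], [0,5,6], [1,2,5], [1,2,6], [1,3,5], [1,4,6], [2,3,4], [2,3,6], [3,4,5], [4,5,6]

Hence C_0 ≅ Z^7, C_1 ≅ Z^21, C_2 ≅ Z^14.

∂_1: C_1 → C_0 sends each edge [p,q] (with p < q) to q − p. For instance
  ∂[1,5] = [5] − [1].
The 7×21 boundary matrix has rank 6 and Smith normal form diag(1,1,1,1,1,1).

Boundary ∂_2: C_2 → C_1 sends each 2-simplex [p,q,r] to [q,r] − [p,r] + [p,q]. For instance
  ∂[1,2,6] = [2,6] − [1,6] + [1,2],
  ∂[0,2,4] = [2,4] − [0,4] + [0,2].
The 21×14 boundary matrix has rank 13 and Smith normal form diag(1,1,1,1,1,1,1,1,1,1,1,1,1).

Reading off H_k = ker ∂_k / im ∂_{k+1}:

  H_0: rank C_0 − rank ∂_1 = 7 − 6 = 1, and the invariant factors of ∂_1 are all 1, so H_0 ≅ Z.

H_0 = Z.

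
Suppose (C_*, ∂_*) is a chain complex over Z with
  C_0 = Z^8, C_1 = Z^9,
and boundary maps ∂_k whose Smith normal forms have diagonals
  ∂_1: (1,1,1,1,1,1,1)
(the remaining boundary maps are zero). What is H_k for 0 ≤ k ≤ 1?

H_0: b_0 = 8 − 0 − 7 = 1; torsion from ∂_1 factors > 1: none. So H_0 = Z.
H_1: b_1 = 9 − 7 − 0 = 2; torsion from ∂_2 factors > 1: none. So H_1 = Z^2.

H_0 = Z,  H_1 = Z^2.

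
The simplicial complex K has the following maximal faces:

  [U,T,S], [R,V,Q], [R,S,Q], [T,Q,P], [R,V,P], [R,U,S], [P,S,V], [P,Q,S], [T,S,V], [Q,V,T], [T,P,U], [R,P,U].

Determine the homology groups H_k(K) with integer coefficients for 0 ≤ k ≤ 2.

H_0 = Z,  H_1 = Z/2,  H_2 = 0.

Take the total order P < Q < R < S < T < U < V on the vertex set. Then K (dimension 2) consists of the simplices:

  0-simplices (7): P, Q, R, S, T, U, V
  1-simplices (18): PQ, PR, PS, PT, PU, PV, QR, QS, QT, QV, RS, RU, RV, ST, SU, SV, TU, TV
  2-simplices (12): PQS, PQT, PRU, PRV, PSV, PTU, QRS, QRV, QTV, RSU, STU, STV

giving chain groups C_0 ≅ Z^7, C_1 ≅ Z^18, C_2 ≅ Z^12.

∂_1: C_1 → C_0 sends each edge [p,q] (with p < q) to q − p. For instance
  ∂SU = U − S.
The 7×18 boundary matrix has rank 6 and Smith normal form diag(1,1,1,1,1,1).

Boundary ∂_2: C_2 → C_1 maps a triangle to the signed sum of its edges. For instance
  ∂RSU = SU − RU + RS,
  ∂STU = TU − SU + ST.
This gives a 18×12 integer matrix of rank 12; reducing to Smith normal form yields diagonal entries (1,1,1,1,1,1,1,1,1,1,1,2).

Computing H_k = (kernel of ∂_k) / (image of ∂_{k+1}):

  H_0: rank C_0 − rank ∂_1 = 7 − 6 = 1, and the invariant factors of ∂_1 are all 1, so H_0 = Z.
  H_1: rank ker ∂_1 − rank ∂_2 = (18 − 6) − 12 = 0, and ∂_2 has invariant factor 2 > 1, so H_1 = Z/2.
  H_2: rank ker ∂_2 − rank ∂_3 = (12 − 12) − 0 = 0, and there is no ∂_3, so H_2 = 0.

(K is a triangulation of the real projective plane RP^2.)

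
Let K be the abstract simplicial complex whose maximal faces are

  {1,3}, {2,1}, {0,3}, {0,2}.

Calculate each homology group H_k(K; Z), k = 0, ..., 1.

K has 4 vertices, 4 edges.
rank ∂_0 = 0, rank ∂_1 = 3 ⇒ b_0 = 4 − 0 − 3 = 1; all invariant factors of ∂_1 are 1 so no torsion. So H_0 ≅ Z.
rank ∂_1 = 3, rank ∂_2 = 0 ⇒ b_1 = 4 − 3 − 0 = 1. So H_1 ≅ Z.

H_0 = Z,  H_1 = Z.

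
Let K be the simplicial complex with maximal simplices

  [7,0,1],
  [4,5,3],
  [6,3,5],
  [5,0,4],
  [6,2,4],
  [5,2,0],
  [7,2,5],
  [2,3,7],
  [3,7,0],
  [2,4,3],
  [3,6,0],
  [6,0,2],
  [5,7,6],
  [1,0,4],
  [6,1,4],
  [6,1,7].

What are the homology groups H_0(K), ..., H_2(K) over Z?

H_0 ≅ Z,  H_1 ≅ Z^2,  H_2 ≅ Z.

Take the total order 0 < 1 < 2 < 3 < 4 < 5 < 6 < 7 on the vertex set. Then K (dimension 2) consists of the simplices:

  0-simplices (8): [0], [1], [2], [3], [4], [5], [6], [7]
  1-simplices (24): (24 of them)
  2-simplices (16): [0,1,4], [0,1,7], [0,2,5], [0,2,6], [0,3,6], [0,3,7], [0,4,5], [1,4,6], [1,6,7], [2,3,4], [2,3,7], [2,4,6], [2,5,7], [3,4,5], [3,5,6], [5,6,7]

Hence C_0 ≅ Z^8, C_1 ≅ Z^24, C_2 ≅ Z^16.

Boundary ∂_1: C_1 → C_0 sends each edge [p,q] (with p < q) to q − p. For instance
  ∂[0,1] = [1] − [0].
The resulting 8×24 matrix has rank 7, and its Smith normal form has invariant factors (1,1,1,1,1,1,1).

Boundary ∂_2: C_2 → C_1 maps a triangle to the signed sum of its edges. For instance
  ∂[2,5,7] = [5,7] − [2,7] + [2,5],
  ∂[2,3,7] = [3,7] − [2,7] + [2,3].
As a 24×16 matrix over Z this has rank 15, with invariant factors (1,1,1,1,1,1,1,1,1,1,1,1,1,1,1).

Now H_k = ker ∂_k / im ∂_{k+1}, so:

  H_0: rank C_0 − rank ∂_1 = 8 − 7 = 1, and the invariant factors of ∂_1 are all 1, so H_0 = Z.
  H_1: rank ker ∂_1 − rank ∂_2 = (24 − 7) − 15 = 2, and the invariant factors of ∂_2 are all 1, so H_1 = Z^2.
  H_2: rank ker ∂_2 − rank ∂_3 = (16 − 15) − 0 = 1, and there is no ∂_3, so H_2 = Z.

(K is a triangulation of the torus T^2.)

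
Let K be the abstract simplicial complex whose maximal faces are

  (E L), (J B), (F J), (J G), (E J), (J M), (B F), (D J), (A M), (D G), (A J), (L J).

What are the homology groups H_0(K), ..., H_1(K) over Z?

Order the vertices as A < B < D < E < F < G < J < L < M. Listing each simplex with vertices in this order, K has dimension 1 with simplices:

  0-simplices (9): A, B, D, E, F, G, J, L, M
  1-simplices (12): AJ, AM, BF, BJ, DG, DJ, EJ, EL, FJ, GJ, JL, JM

Hence C_0 ≅ Z^9, C_1 ≅ Z^12.

∂_1: C_1 → C_0 maps an edge to its endpoints' difference, ∂[p,q] = q − p. For instance
  ∂DG = G − D.
As a 9×12 matrix over Z this has rank 8, with invariant factors (1,1,1,1,1,1,1,1).

From H_k ≅ ker(∂_k) / im(∂_{k+1}) we obtain:

  H_0: rank C_0 − rank ∂_1 = 9 − 8 = 1, and the invariant factors of ∂_1 are all 1, so H_0 = Z.
  H_1: rank ker ∂_1 − rank ∂_2 = (12 − 8) − 0 = 4, and there is no ∂_2, so H_1 = Z^4.

As a check, the Euler characteristic is 9 − 12 = -3, which agrees with 1 − 4 = -3.
(K is a triangulation of a wedge of 4 circles.)

H_0 ≅ Z,  H_1 ≅ Z^4.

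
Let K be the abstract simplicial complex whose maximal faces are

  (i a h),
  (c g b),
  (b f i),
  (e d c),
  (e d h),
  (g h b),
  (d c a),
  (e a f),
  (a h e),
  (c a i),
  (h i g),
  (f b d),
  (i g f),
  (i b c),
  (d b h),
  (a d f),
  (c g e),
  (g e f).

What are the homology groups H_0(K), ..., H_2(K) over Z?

H_0 ≅ Z,  H_1 ≅ Z ⊕ Z/2Z,  H_2 = 0.

We work with the vertex ordering a < b < c < d < e < f < g < h < i. The simplices of K, each written with vertices in increasing order, are:

  0-simplices (9): a, b, c, d, e, f, g, h, i
  1-simplices (27): ac, ad, ae, af, ah, ai, bc, bd, bf, bg, bh, bi, cd, ce, cg, ci, de, df, dh, ef, eg, eh, fg, fi, gh, gi, hi
  2-simplices (18): acd, aci, adf, aef, aeh, ahi, bcg, bci, bdf, bdh, bfi, bgh, cde, ceg, deh, efg, fgi, ghi

giving chain groups C_0 ≅ Z^9, C_1 ≅ Z^27, C_2 ≅ Z^18.

∂_1: C_1 → C_0 maps an edge to its endpoints' difference, ∂[p,q] = q − p.
The resulting 9×27 matrix has rank 8, and its Smith normal form has invariant factors (1,1,1,1,1,1,1,1).

Boundary ∂_2: C_2 → C_1 acts by ∂[p,q,r] = [q,r] − [p,r] + [p,q]. For instance
  ∂fgi = gi − fi + fg,
  ∂bdf = df − bf + bd.
This gives a 27×18 integer matrix of rank 18; reducing to Smith normal form yields diagonal entries (1,1,1,1,1,1,1,1,1,1,1,1,1,1,1,1,1,2).

Now H_k = ker ∂_k / im ∂_{k+1}, so:

  H_0: rank C_0 − rank ∂_1 = 9 − 8 = 1, and the invariant factors of ∂_1 are all 1, so H_0 = Z.
  H_1: rank ker ∂_1 − rank ∂_2 = (27 − 8) − 18 = 1, and ∂_2 has invariant factor 2 > 1, so H_1 = Z ⊕ Z/2Z.
  H_2: rank ker ∂_2 − rank ∂_3 = (18 − 18) − 0 = 0, and there is no ∂_3, so H_2 = 0.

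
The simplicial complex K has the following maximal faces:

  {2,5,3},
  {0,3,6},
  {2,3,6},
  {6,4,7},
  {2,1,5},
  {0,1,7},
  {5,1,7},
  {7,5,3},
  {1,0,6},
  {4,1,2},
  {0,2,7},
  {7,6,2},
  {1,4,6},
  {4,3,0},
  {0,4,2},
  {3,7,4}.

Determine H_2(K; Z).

H_2 ≅ Z.

Take the total order 0 < 1 < 2 < 3 < 4 < 5 < 6 < 7 on the vertex set. Then K (dimension 2) consists of the simplices:

  0-simplices (8): [0], [1], [2], [3], [4], [5], [6], [7]
  1-simplices (24): (24 of them)
  2-simplices (16): [0,1,6], [0,1,7], [0,2,4], [0,2,7], [0,3,4], [0,3,6], [1,2,4], [1,2,5], [1,4,6], [1,5,7], [2,3,5], [2,3,6], [2,6,7], [3,4,7], [3,5,7], [4,6,7]

so the chain groups are C_0 ≅ Z^8, C_1 ≅ Z^24, C_2 ≅ Z^16.

The boundary map ∂_1: C_1 → C_0 maps an edge to its endpoints' difference, ∂[p,q] = q − p. For instance
  ∂[2,5] = [5] − [2].
This gives a 8×24 integer matrix of rank 7; reducing to Smith normal form yields diagonal entries (1,1,1,1,1,1,1).

Boundary ∂_2: C_2 → C_1 acts by ∂[p,q,r] = [q,r] − [p,r] + [p,q]. For instance
  ∂[0,2,7] = [2,7] − [0,7] + [0,2],
  ∂[0,2,4] = [2,4] − [0,4] + [0,2].
This gives a 24×16 integer matrix of rank 15; reducing to Smith normal form yields diagonal entries (1,1,1,1,1,1,1,1,1,1,1,1,1,1,1).

Reading off H_k = ker ∂_k / im ∂_{k+1}:

  H_2: rank ker ∂_2 − rank ∂_3 = (16 − 15) − 0 = 1, and there is no ∂_3, so H_2 = Z.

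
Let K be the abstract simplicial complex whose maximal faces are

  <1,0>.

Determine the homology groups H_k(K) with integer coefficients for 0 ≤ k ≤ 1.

H_0 ≅ Z,  H_1 = 0.

Fix the vertex order 0 < 1 and write every simplex with vertices in increasing order. Then dim K = 1 and the simplices of K are:

  0-simplices (2): [0], [1]
  1-simplices (1): [0,1]

giving chain groups C_0 ≅ Z^2, C_1 ≅ Z^1.

The boundary map ∂_1: C_1 → C_0 is given by ∂[p,q] = [q] − [p]. For instance
  ∂[0,1] = [1] − [0].
This gives a 2×1 integer matrix of rank 1; reducing to Smith normal form yields diagonal entries (1).

From H_k ≅ ker(∂_k) / im(∂_{k+1}) we obtain:

  H_0: rank C_0 − rank ∂_1 = 2 − 1 = 1, and the invariant factors of ∂_1 are all 1, so H_0 ≅ Z.
  H_1: rank ker ∂_1 − rank ∂_2 = (1 − 1) − 0 = 0, and there is no ∂_2, so H_1 ≅ 0.

As a check, the Euler characteristic is 2 − 1 = 1, which agrees with 1 − 0 = 1.
(K is a triangulation of the 1-simplex.)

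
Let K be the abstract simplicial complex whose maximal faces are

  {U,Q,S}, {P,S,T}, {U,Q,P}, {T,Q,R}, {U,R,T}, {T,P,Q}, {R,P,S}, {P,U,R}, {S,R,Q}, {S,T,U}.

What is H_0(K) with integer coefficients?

Order the vertices as P < Q < R < S < T < U. Listing each simplex with vertices in this order, K has dimension 2 with simplices:

  0-simplices (6): P, Q, R, S, T, U
  1-simplices (15): PQ, PR, PS, PT, PU, QR, QS, QT, QU, RS, RT, RU, ST, SU, TU
  2-simplices (10): PQT, PQU, PRS, PRU, PST, QRS, QRT, QSU, RTU, STU

so the chain groups are C_0 ≅ Z^6, C_1 ≅ Z^15, C_2 ≅ Z^10.

Boundary ∂_1: C_1 → C_0 is given by ∂[p,q] = [q] − [p]. For instance
  ∂PR = R − P.
The resulting 6×15 matrix has rank 5, and its Smith normal form has invariant factors (1,1,1,1,1).

Boundary ∂_2: C_2 → C_1 sends each 2-simplex [p,q,r] to [q,r] − [p,r] + [p,q]. For instance
  ∂PRU = RU − PU + PR,
  ∂QRT = RT − QT + QR.
This gives a 15×10 integer matrix of rank 10; reducing to Smith normal form yields diagonal entries (1,1,1,1,1,1,1,1,1,2).

From H_k ≅ ker(∂_k) / im(∂_{k+1}) we obtain:

  H_0: rank C_0 − rank ∂_1 = 6 − 5 = 1, and the invariant factors of ∂_1 are all 1, so H_0 ≅ Z.

H_0 ≅ Z.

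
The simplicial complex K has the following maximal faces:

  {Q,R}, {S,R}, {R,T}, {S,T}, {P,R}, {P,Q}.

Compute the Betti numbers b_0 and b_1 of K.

b_0 = 1, b_1 = 2.

Fix the vertex order P < Q < R < S < T and write every simplex with vertices in increasing order. Then dim K = 1 and the simplices of K are:

  0-simplices (5): P, Q, R, S, T
  1-simplices (6): PQ, PR, QR, RS, RT, ST

Hence C_0 ≅ Z^5, C_1 ≅ Z^6.

∂_1: C_1 → C_0 maps an edge to its endpoints' difference, ∂[p,q] = q − p. For instance
  ∂PQ = Q − P.
As a 5×6 matrix over Z this has rank 4, with invariant factors (1,1,1,1).

Reading off H_k = ker ∂_k / im ∂_{k+1}:

  H_0: rank C_0 − rank ∂_1 = 5 − 4 = 1, and the invariant factors of ∂_1 are all 1, so H_0 ≅ Z.
  H_1: rank ker ∂_1 − rank ∂_2 = (6 − 4) − 0 = 2, and there is no ∂_2, so H_1 ≅ Z^2.

Hence the Betti numbers are b_0 = 1, b_1 = 2.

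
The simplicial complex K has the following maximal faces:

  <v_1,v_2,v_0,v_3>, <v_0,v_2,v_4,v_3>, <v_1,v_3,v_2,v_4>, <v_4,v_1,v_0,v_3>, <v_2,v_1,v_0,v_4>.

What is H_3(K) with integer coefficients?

H_3 ≅ Z.

Take the total order v_0 < v_1 < v_2 < v_3 < v_4 on the vertex set. Then K (dimension 3) consists of the simplices:

  0-simplices (5): [v_0], [v_1], [v_2], [v_3], [v_4]
  1-simplices (10): [v_0,v_1], [v_0,v_2], [v_0,v_3], [v_0,v_4], [v_1,v_2], [v_1,v_3], [v_1,v_4], [v_2,v_3], [v_2,v_4], [v_3,v_4]
  2-simplices (10): [v_0,v_1,v_2], [v_0,v_1,v_3], [v_0,v_1,v_4], [v_0,v_2,v_3], [v_0,v_2,v_4], [v_0,v_3,v_4], [v_1,v_2,v_3], [v_1,v_2,v_4], [v_1,v_3,v_4], [v_2,v_3,v_4]
  3-simplices (5): [v_0,v_1,v_2,v_3], [v_0,v_1,v_2,v_4], [v_0,v_1,v_3,v_4], [v_0,v_2,v_3,v_4], [v_1,v_2,v_3,v_4]

so the chain groups are C_0 ≅ Z^5, C_1 ≅ Z^10, C_2 ≅ Z^10, C_3 ≅ Z^5.

∂_1: C_1 → C_0 is given by ∂[p,q] = [q] − [p].
The resulting 5×10 matrix has rank 4, and its Smith normal form has invariant factors (1,1,1,1).

The boundary map ∂_2: C_2 → C_1 maps a triangle to the signed sum of its edges. For instance
  ∂[v_1,v_3,v_4] = [v_3,v_4] − [v_1,v_4] + [v_1,v_3],
  ∂[v_2,v_3,v_4] = [v_3,v_4] − [v_2,v_4] + [v_2,v_3].
The 10×10 boundary matrix has rank 6 and Smith normal form diag(1,1,1,1,1,1).

∂_3: C_3 → C_2 sends each 3-simplex σ to the alternating sum Σ_i (−1)^i (σ with its i-th vertex removed). For instance
  ∂[v_0,v_2,v_3,v_4] = [v_2,v_3,v_4] − [v_0,v_3,v_4] + [v_0,v_2,v_4] − [v_0,v_2,v_3],
  ∂[v_0,v_1,v_3,v_4] = [v_1,v_3,v_4] − [v_0,v_3,v_4] + [v_0,v_1,v_4] − [v_0,v_1,v_3].
As a 10×5 matrix over Z this has rank 4, with invariant factors (1,1,1,1).

From H_k ≅ ker(∂_k) / im(∂_{k+1}) we obtain:

  H_3: rank ker ∂_3 − rank ∂_4 = (5 − 4) − 0 = 1, and there is no ∂_4, so H_3 = Z.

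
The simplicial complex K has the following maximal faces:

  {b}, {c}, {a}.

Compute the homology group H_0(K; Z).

H_0 ≅ Z^3.

Take the total order a < b < c on the vertex set. Then K (dimension 0) consists of the simplices:

  0-simplices (3): a, b, c

Hence C_0 ≅ Z^3.

Computing H_k = (kernel of ∂_k) / (image of ∂_{k+1}):

  H_0: rank C_0 − rank ∂_1 = 3 − 0 = 3, and there is no ∂_1, so H_0 = Z^3.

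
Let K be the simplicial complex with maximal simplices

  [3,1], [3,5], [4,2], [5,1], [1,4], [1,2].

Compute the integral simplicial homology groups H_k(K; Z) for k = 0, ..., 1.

We work with the vertex ordering 1 < 2 < 3 < 4 < 5. The simplices of K, each written with vertices in increasing order, are:

  0-simplices (5): [1], [2], [3], [4], [5]
  1-simplices (6): [1,2], [1,3], [1,4], [1,5], [2,4], [3,5]

giving chain groups C_0 ≅ Z^5, C_1 ≅ Z^6.

Boundary ∂_1: C_1 → C_0 is given by ∂[p,q] = [q] − [p]. For instance
  ∂[2,4] = [4] − [2].
The resulting 5×6 matrix has rank 4, and its Smith normal form has invariant factors (1,1,1,1).

Reading off H_k = ker ∂_k / im ∂_{k+1}:

  H_0: rank C_0 − rank ∂_1 = 5 − 4 = 1, and the invariant factors of ∂_1 are all 1, so H_0 = Z.
  H_1: rank ker ∂_1 − rank ∂_2 = (6 − 4) − 0 = 2, and there is no ∂_2, so H_1 = Z^2.

H_0 ≅ Z,  H_1 ≅ Z^2.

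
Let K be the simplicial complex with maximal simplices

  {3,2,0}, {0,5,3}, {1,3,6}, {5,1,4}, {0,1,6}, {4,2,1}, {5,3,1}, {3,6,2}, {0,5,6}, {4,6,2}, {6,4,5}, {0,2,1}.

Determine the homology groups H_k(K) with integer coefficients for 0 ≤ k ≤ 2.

Take the total order 0 < 1 < 2 < 3 < 4 < 5 < 6 on the vertex set. Then K (dimension 2) consists of the simplices:

  0-simplices (7): [0], [1], [2], [3], [4], [5], [6]
  1-simplices (18): [0,1], [0,2], [0,3], [0,5], [0,6], [1,2], [1,3], [1,4], [1,5], [1,6], [2,3], [2,4], [2,6], [3,5], [3,6], [4,5], [4,6], [5,6]
  2-simplices (12): [0,1,2], [0,1,6], [0,2,3], [0,3,5], [0,5,6], [1,2,4], [1,3,5], [1,3,6], [1,4,5], [2,3,6], [2,4,6], [4,5,6]

giving chain groups C_0 ≅ Z^7, C_1 ≅ Z^18, C_2 ≅ Z^12.

Boundary ∂_1: C_1 → C_0 is given by ∂[p,q] = [q] − [p].
This gives a 7×18 integer matrix of rank 6; reducing to Smith normal form yields diagonal entries (1,1,1,1,1,1).

The boundary map ∂_2: C_2 → C_1 maps a triangle to the signed sum of its edges. For instance
  ∂[2,4,6] = [4,6] − [2,6] + [2,4],
  ∂[1,3,6] = [3,6] − [1,6] + [1,3].
The 18×12 boundary matrix has rank 12 and Smith normal form diag(1,1,1,1,1,1,1,1,1,1,1,2).

Reading off H_k = ker ∂_k / im ∂_{k+1}:

  H_0: rank C_0 − rank ∂_1 = 7 − 6 = 1, and the invariant factors of ∂_1 are all 1, so H_0 ≅ Z.
  H_1: rank ker ∂_1 − rank ∂_2 = (18 − 6) − 12 = 0, and ∂_2 has invariant factor 2 > 1, so H_1 ≅ Z/2.
  H_2: rank ker ∂_2 − rank ∂_3 = (12 − 12) − 0 = 0, and there is no ∂_3, so H_2 ≅ 0.

As a check, the Euler characteristic is 7 − 18 + 12 = 1, which agrees with 1 − 0 + 0 = 1.

H_0 ≅ Z,  H_1 ≅ Z/2,  H_2 = 0.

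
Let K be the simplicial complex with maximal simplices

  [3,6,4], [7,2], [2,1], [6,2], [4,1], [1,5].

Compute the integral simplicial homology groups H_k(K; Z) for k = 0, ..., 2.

Order the vertices as 1 < 2 < 3 < 4 < 5 < 6 < 7. Listing each simplex with vertices in this order, K has dimension 2 with simplices:

  0-simplices (7): [1], [2], [3], [4], [5], [6], [7]
  1-simplices (8): [1,2], [1,4], [1,5], [2,6], [2,7], [3,4], [3,6], [4,6]
  2-simplices (1): [3,4,6]

so the chain groups are C_0 ≅ Z^7, C_1 ≅ Z^8, C_2 ≅ Z^1.

∂_1: C_1 → C_0 sends each edge [p,q] (with p < q) to q − p.
The 7×8 boundary matrix has rank 6 and Smith normal form diag(1,1,1,1,1,1).

∂_2: C_2 → C_1 sends each 2-simplex [p,q,r] to [q,r] − [p,r] + [p,q]. For instance
  ∂[3,4,6] = [4,6] − [3,6] + [3,4].
The resulting 8×1 matrix has rank 1, and its Smith normal form has invariant factors (1).

Computing H_k = (kernel of ∂_k) / (image of ∂_{k+1}):

  H_0: rank C_0 − rank ∂_1 = 7 − 6 = 1, and the invariant factors of ∂_1 are all 1, so H_0 ≅ Z.
  H_1: rank ker ∂_1 − rank ∂_2 = (8 − 6) − 1 = 1, and the invariant factors of ∂_2 are all 1, so H_1 ≅ Z.
  H_2: rank ker ∂_2 − rank ∂_3 = (1 − 1) − 0 = 0, and there is no ∂_3, so H_2 ≅ 0.

H_0 ≅ Z,  H_1 ≅ Z,  H_2 = 0.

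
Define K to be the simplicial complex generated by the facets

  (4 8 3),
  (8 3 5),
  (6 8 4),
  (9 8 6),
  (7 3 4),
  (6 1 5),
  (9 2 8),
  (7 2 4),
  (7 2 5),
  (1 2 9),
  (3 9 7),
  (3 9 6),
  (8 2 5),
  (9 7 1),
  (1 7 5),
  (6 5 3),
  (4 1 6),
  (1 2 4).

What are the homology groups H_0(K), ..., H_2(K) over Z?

H_0 = Z,  H_1 = Z ⊕ Z/2,  H_2 = 0.

We work with the vertex ordering 1 < 2 < 3 < 4 < 5 < 6 < 7 < 8 < 9. The simplices of K, each written with vertices in increasing order, are:

  0-simplices (9): [1], [2], [3], [4], [5], [6], [7], [8], [9]
  1-simplices (27): (27 of them)
  2-simplices (18): [1,2,4], [1,2,9], [1,4,6], [1,5,6], [1,5,7], [1,7,9], [2,4,7], [2,5,7], [2,5,8], [2,8,9], [3,4,7], [3,4,8], [3,5,6], [3,5,8], [3,6,9], [3,7,9], [4,6,8], [6,8,9]

giving chain groups C_0 ≅ Z^9, C_1 ≅ Z^27, C_2 ≅ Z^18.

∂_1: C_1 → C_0 maps an edge to its endpoints' difference, ∂[p,q] = q − p. For instance
  ∂[3,7] = [7] − [3].
The resulting 9×27 matrix has rank 8, and its Smith normal form has invariant factors (1,1,1,1,1,1,1,1).

∂_2: C_2 → C_1 maps a triangle to the signed sum of its edges. For instance
  ∂[2,4,7] = [4,7] − [2,7] + [2,4],
  ∂[3,5,8] = [5,8] − [3,8] + [3,5].
As a 27×18 matrix over Z this has rank 18, with invariant factors (1,1,1,1,1,1,1,1,1,1,1,1,1,1,1,1,1,2).

From H_k ≅ ker(∂_k) / im(∂_{k+1}) we obtain:

  H_0: rank C_0 − rank ∂_1 = 9 − 8 = 1, and the invariant factors of ∂_1 are all 1, so H_0 = Z.
  H_1: rank ker ∂_1 − rank ∂_2 = (27 − 8) − 18 = 1, and ∂_2 has invariant factor 2 > 1, so H_1 = Z ⊕ Z/2.
  H_2: rank ker ∂_2 − rank ∂_3 = (18 − 18) − 0 = 0, and there is no ∂_3, so H_2 = 0.

As a check, the Euler characteristic is 9 − 27 + 18 = 0, which agrees with 1 − 1 + 0 = 0.
(K is a triangulation of the Klein bottle.)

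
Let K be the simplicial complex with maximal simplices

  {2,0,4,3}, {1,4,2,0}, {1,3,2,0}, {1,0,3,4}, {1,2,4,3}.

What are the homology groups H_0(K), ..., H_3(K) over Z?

K has 5 vertices, 10 edges, 10 triangles, 5 3-simplices.
rank ∂_0 = 0, rank ∂_1 = 4 ⇒ b_0 = 5 − 0 − 4 = 1; all invariant factors of ∂_1 are 1 so no torsion. So H_0 ≅ Z.
rank ∂_1 = 4, rank ∂_2 = 6 ⇒ b_1 = 10 − 4 − 6 = 0; all invariant factors of ∂_2 are 1 so no torsion. So H_1 ≅ 0.
rank ∂_2 = 6, rank ∂_3 = 4 ⇒ b_2 = 10 − 6 − 4 = 0; all invariant factors of ∂_3 are 1 so no torsion. So H_2 ≅ 0.
rank ∂_3 = 4, rank ∂_4 = 0 ⇒ b_3 = 5 − 4 − 0 = 1. So H_3 ≅ Z.

H_0 = Z,  H_1 = 0,  H_2 = 0,  H_3 = Z.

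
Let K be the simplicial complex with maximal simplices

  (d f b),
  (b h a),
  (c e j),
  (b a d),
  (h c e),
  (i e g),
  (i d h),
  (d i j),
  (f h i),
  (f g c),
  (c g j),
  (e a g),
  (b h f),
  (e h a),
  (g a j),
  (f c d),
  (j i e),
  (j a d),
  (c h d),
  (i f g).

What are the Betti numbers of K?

b_0 = 1, b_1 = 1, b_2 = 0.

K has 10 vertices, 30 edges, 20 triangles.
rank ∂_0 = 0, rank ∂_1 = 9 ⇒ b_0 = 10 − 0 − 9 = 1; all invariant factors of ∂_1 are 1 so no torsion. So H_0 ≅ Z.
rank ∂_1 = 9, rank ∂_2 = 20 ⇒ b_1 = 30 − 9 − 20 = 1; ∂_2 has invariant factor(s) [2] giving torsion. So H_1 ≅ Z ⊕ Z_2.
rank ∂_2 = 20, rank ∂_3 = 0 ⇒ b_2 = 20 − 20 − 0 = 0. So H_2 ≅ 0.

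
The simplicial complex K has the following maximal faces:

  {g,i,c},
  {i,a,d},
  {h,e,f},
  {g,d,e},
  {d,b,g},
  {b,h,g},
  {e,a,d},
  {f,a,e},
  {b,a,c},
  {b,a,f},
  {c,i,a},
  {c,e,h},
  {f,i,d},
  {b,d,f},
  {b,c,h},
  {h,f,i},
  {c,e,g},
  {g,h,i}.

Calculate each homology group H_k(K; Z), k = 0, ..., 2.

H_0 = Z,  H_1 = Z × Z/2,  H_2 = 0.

We work with the vertex ordering a < b < c < d < e < f < g < h < i. The simplices of K, each written with vertices in increasing order, are:

  0-simplices (9): a, b, c, d, e, f, g, h, i
  1-simplices (27): ab, ac, ad, ae, af, ai, bc, bd, bf, bg, bh, ce, cg, ch, ci, de, df, dg, di, ef, eg, eh, fh, fi, gh, gi, hi
  2-simplices (18): abc, abf, aci, ade, adi, aef, bch, bdf, bdg, bgh, ceg, ceh, cgi, deg, dfi, efh, fhi, ghi

giving chain groups C_0 ≅ Z^9, C_1 ≅ Z^27, C_2 ≅ Z^18.

Boundary ∂_1: C_1 → C_0 sends each edge [p,q] (with p < q) to q − p. For instance
  ∂eg = g − e.
As a 9×27 matrix over Z this has rank 8, with invariant factors (1,1,1,1,1,1,1,1).

∂_2: C_2 → C_1 sends each 2-simplex [p,q,r] to [q,r] − [p,r] + [p,q]. For instance
  ∂aci = ci − ai + ac,
  ∂fhi = hi − fi + fh.
As a 27×18 matrix over Z this has rank 18, with invariant factors (1,1,1,1,1,1,1,1,1,1,1,1,1,1,1,1,1,2).

From H_k ≅ ker(∂_k) / im(∂_{k+1}) we obtain:

  H_0: rank C_0 − rank ∂_1 = 9 − 8 = 1, and the invariant factors of ∂_1 are all 1, so H_0 ≅ Z.
  H_1: rank ker ∂_1 − rank ∂_2 = (27 − 8) − 18 = 1, and ∂_2 has invariant factor 2 > 1, so H_1 ≅ Z × Z/2.
  H_2: rank ker ∂_2 − rank ∂_3 = (18 − 18) − 0 = 0, and there is no ∂_3, so H_2 ≅ 0.

As a check, the Euler characteristic is 9 − 27 + 18 = 0, which agrees with 1 − 1 + 0 = 0.
(K is a triangulation of the Klein bottle.)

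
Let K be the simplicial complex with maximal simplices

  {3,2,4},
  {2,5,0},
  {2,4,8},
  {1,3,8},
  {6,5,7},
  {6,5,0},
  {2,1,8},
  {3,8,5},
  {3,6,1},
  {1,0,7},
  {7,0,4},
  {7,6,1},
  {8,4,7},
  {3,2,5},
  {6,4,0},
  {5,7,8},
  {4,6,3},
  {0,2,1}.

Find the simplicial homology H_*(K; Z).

H_0 = Z,  H_1 = Z × Z/2,  H_2 = 0.

We work with the vertex ordering 0 < 1 < 2 < 3 < 4 < 5 < 6 < 7 < 8. The simplices of K, each written with vertices in increasing order, are:

  0-simplices (9): [0], [1], [2], [3], [4], [5], [6], [7], [8]
  1-simplices (27): (27 of them)
  2-simplices (18): [0,1,2], [0,1,7], [0,2,5], [0,4,6], [0,4,7], [0,5,6], [1,2,8], [1,3,6], [1,3,8], [1,6,7], [2,3,4], [2,3,5], [2,4,8], [3,4,6], [3,5,8], [4,7,8], [5,6,7], [5,7,8]

so the chain groups are C_0 ≅ Z^9, C_1 ≅ Z^27, C_2 ≅ Z^18.

∂_1: C_1 → C_0 sends each edge [p,q] (with p < q) to q − p.
The resulting 9×27 matrix has rank 8, and its Smith normal form has invariant factors (1,1,1,1,1,1,1,1).

∂_2: C_2 → C_1 sends each 2-simplex [p,q,r] to [q,r] − [p,r] + [p,q]. For instance
  ∂[5,6,7] = [6,7] − [5,7] + [5,6],
  ∂[0,5,6] = [5,6] − [0,6] + [0,5].
The resulting 27×18 matrix has rank 18, and its Smith normal form has invariant factors (1,1,1,1,1,1,1,1,1,1,1,1,1,1,1,1,1,2).

Now H_k = ker ∂_k / im ∂_{k+1}, so:

  H_0: rank C_0 − rank ∂_1 = 9 − 8 = 1, and the invariant factors of ∂_1 are all 1, so H_0 = Z.
  H_1: rank ker ∂_1 − rank ∂_2 = (27 − 8) − 18 = 1, and ∂_2 has invariant factor 2 > 1, so H_1 = Z × Z/2.
  H_2: rank ker ∂_2 − rank ∂_3 = (18 − 18) − 0 = 0, and there is no ∂_3, so H_2 = 0.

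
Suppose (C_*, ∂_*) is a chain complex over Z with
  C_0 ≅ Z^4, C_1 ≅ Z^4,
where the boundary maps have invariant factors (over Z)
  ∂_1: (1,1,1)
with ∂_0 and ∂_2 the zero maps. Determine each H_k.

H_0: b_0 = 4 − 0 − 3 = 1; torsion from ∂_1 factors > 1: none. So H_0 ≅ Z.
H_1: b_1 = 4 − 3 − 0 = 1; torsion from ∂_2 factors > 1: none. So H_1 ≅ Z.

H_0 ≅ Z,  H_1 ≅ Z.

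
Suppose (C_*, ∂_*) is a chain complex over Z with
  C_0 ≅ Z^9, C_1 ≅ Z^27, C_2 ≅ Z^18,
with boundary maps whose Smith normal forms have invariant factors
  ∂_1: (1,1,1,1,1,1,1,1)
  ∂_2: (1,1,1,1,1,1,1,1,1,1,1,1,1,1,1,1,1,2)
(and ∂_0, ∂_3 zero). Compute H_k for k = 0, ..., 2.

H_0 = Z,  H_1 = Z ⊕ Z/2,  H_2 = 0.

H_0: b_0 = 9 − 0 − 8 = 1; torsion from ∂_1 factors > 1: none. So H_0 = Z.
H_1: b_1 = 27 − 8 − 18 = 1; torsion from ∂_2 factors > 1: [2]. So H_1 = Z ⊕ Z/2.
H_2: b_2 = 18 − 18 − 0 = 0; torsion from ∂_3 factors > 1: none. So H_2 = 0.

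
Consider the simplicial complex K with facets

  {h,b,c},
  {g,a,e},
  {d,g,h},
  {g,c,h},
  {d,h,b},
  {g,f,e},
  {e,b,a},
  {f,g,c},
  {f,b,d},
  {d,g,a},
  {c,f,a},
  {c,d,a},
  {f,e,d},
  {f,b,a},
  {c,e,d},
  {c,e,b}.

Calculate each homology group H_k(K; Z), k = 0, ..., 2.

H_0 ≅ Z,  H_1 ≅ Z^2,  H_2 ≅ Z.

K has 8 vertices, 24 edges, 16 triangles.
rank ∂_0 = 0, rank ∂_1 = 7 ⇒ b_0 = 8 − 0 − 7 = 1; all invariant factors of ∂_1 are 1 so no torsion. So H_0 = Z.
rank ∂_1 = 7, rank ∂_2 = 15 ⇒ b_1 = 24 − 7 − 15 = 2; all invariant factors of ∂_2 are 1 so no torsion. So H_1 = Z^2.
rank ∂_2 = 15, rank ∂_3 = 0 ⇒ b_2 = 16 − 15 − 0 = 1. So H_2 = Z.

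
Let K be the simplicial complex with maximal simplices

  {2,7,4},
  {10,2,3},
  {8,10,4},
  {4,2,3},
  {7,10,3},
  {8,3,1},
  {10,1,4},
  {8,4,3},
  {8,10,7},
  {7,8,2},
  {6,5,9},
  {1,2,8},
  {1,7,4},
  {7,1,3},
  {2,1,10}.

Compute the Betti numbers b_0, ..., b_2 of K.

Take the total order 1 < 2 < 3 < 4 < 5 < 6 < 7 < 8 < 9 < 10 on the vertex set. Then K (dimension 2) consists of the simplices:

  0-simplices (10): [1], [2], [3], [4], [5], [6], [7], [8], [9], [10]
  1-simplices (24): (24 of them)
  2-simplices (15): [1,2,8], [1,2,10], [1,3,7], [1,3,8], [1,4,7], [1,4,10], [2,3,4], [2,3,10], [2,4,7], [2,7,8], [3,4,8], [3,7,10], [4,8,10], [5,6,9], [7,8,10]

Hence C_0 ≅ Z^10, C_1 ≅ Z^24, C_2 ≅ Z^15.

The boundary map ∂_1: C_1 → C_0 maps an edge to its endpoints' difference, ∂[p,q] = q − p. For instance
  ∂[2,7] = [7] − [2].
As a 10×24 matrix over Z this has rank 8, with invariant factors (1,1,1,1,1,1,1,1).

The boundary map ∂_2: C_2 → C_1 maps a triangle to the signed sum of its edges. For instance
  ∂[1,4,7] = [4,7] − [1,7] + [1,4],
  ∂[1,3,7] = [3,7] − [1,7] + [1,3].
The resulting 24×15 matrix has rank 14, and its Smith normal form has invariant factors (1,1,1,1,1,1,1,1,1,1,1,1,1,1).

Now H_k = ker ∂_k / im ∂_{k+1}, so:

  H_0: rank C_0 − rank ∂_1 = 10 − 8 = 2, and the invariant factors of ∂_1 are all 1, so H_0 ≅ Z^2.
  H_1: rank ker ∂_1 − rank ∂_2 = (24 − 8) − 14 = 2, and the invariant factors of ∂_2 are all 1, so H_1 ≅ Z^2.
  H_2: rank ker ∂_2 − rank ∂_3 = (15 − 14) − 0 = 1, and there is no ∂_3, so H_2 ≅ Z.

Hence the Betti numbers are b_0 = 2, b_1 = 2, b_2 = 1.

b_0 = 2, b_1 = 2, b_2 = 1.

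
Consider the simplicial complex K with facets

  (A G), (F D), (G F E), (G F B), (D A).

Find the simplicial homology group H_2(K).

Take the total order A < B < D < E < F < G on the vertex set. Then K (dimension 2) consists of the simplices:

  0-simplices (6): A, B, D, E, F, G
  1-simplices (8): AD, AG, BF, BG, DF, EF, EG, FG
  2-simplices (2): BFG, EFG

so the chain groups are C_0 ≅ Z^6, C_1 ≅ Z^8, C_2 ≅ Z^2.

Boundary ∂_1: C_1 → C_0 is given by ∂[p,q] = [q] − [p]. For instance
  ∂EG = G − E.
This gives a 6×8 integer matrix of rank 5; reducing to Smith normal form yields diagonal entries (1,1,1,1,1).

The boundary map ∂_2: C_2 → C_1 maps a triangle to the signed sum of its edges. For instance
  ∂EFG = FG − EG + EF,
  ∂BFG = FG − BG + BF.
The resulting 8×2 matrix has rank 2, and its Smith normal form has invariant factors (1,1).

Computing H_k = (kernel of ∂_k) / (image of ∂_{k+1}):

  H_2: rank ker ∂_2 − rank ∂_3 = (2 − 2) − 0 = 0, and there is no ∂_3, so H_2 = 0.

H_2 ≅ 0.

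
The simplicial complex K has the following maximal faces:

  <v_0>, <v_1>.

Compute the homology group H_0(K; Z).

H_0 = Z^2.

We work with the vertex ordering v_0 < v_1. The simplices of K, each written with vertices in increasing order, are:

  0-simplices (2): [v_0], [v_1]

giving chain groups C_0 ≅ Z^2.

Computing H_k = (kernel of ∂_k) / (image of ∂_{k+1}):

  H_0: rank C_0 − rank ∂_1 = 2 − 0 = 2, and there is no ∂_1, so H_0 ≅ Z^2.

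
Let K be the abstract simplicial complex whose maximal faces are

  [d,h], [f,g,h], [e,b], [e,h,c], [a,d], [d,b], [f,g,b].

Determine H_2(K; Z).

K has 8 vertices, 12 edges, 3 triangles.
rank ∂_2 = 3, rank ∂_3 = 0 ⇒ b_2 = 3 − 3 − 0 = 0. So H_2 ≅ 0.

H_2 = 0.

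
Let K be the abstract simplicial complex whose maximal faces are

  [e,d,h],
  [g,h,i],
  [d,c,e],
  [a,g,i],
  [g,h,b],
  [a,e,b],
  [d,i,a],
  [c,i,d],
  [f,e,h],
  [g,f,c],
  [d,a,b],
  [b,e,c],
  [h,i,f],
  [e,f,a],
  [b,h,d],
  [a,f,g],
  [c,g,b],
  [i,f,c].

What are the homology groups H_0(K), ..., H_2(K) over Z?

Take the total order a < b < c < d < e < f < g < h < i on the vertex set. Then K (dimension 2) consists of the simplices:

  0-simplices (9): a, b, c, d, e, f, g, h, i
  1-simplices (27): ab, ad, ae, af, ag, ai, bc, bd, be, bg, bh, cd, ce, cf, cg, ci, de, dh, di, ef, eh, fg, fh, fi, gh, gi, hi
  2-simplices (18): abd, abe, adi, aef, afg, agi, bce, bcg, bdh, bgh, cde, cdi, cfg, cfi, deh, efh, fhi, ghi

Hence C_0 ≅ Z^9, C_1 ≅ Z^27, C_2 ≅ Z^18.

Boundary ∂_1: C_1 → C_0 sends each edge [p,q] (with p < q) to q − p. For instance
  ∂ad = d − a.
The 9×27 boundary matrix has rank 8 and Smith normal form diag(1,1,1,1,1,1,1,1).

Boundary ∂_2: C_2 → C_1 maps a triangle to the signed sum of its edges. For instance
  ∂aef = ef − af + ae,
  ∂efh = fh − eh + ef.
The resulting 27×18 matrix has rank 18, and its Smith normal form has invariant factors (1,1,1,1,1,1,1,1,1,1,1,1,1,1,1,1,1,2).

Now H_k = ker ∂_k / im ∂_{k+1}, so:

  H_0: rank C_0 − rank ∂_1 = 9 − 8 = 1, and the invariant factors of ∂_1 are all 1, so H_0 ≅ Z.
  H_1: rank ker ∂_1 − rank ∂_2 = (27 − 8) − 18 = 1, and ∂_2 has invariant factor 2 > 1, so H_1 ≅ Z ⊕ Z/2.
  H_2: rank ker ∂_2 − rank ∂_3 = (18 − 18) − 0 = 0, and there is no ∂_3, so H_2 ≅ 0.

(K is a triangulation of the Klein bottle.)

H_0 = Z,  H_1 = Z ⊕ Z/2,  H_2 = 0.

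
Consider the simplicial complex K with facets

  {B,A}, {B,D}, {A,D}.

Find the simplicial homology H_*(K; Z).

Order the vertices as A < B < D. Listing each simplex with vertices in this order, K has dimension 1 with simplices:

  0-simplices (3): A, B, D
  1-simplices (3): AB, AD, BD

Hence C_0 ≅ Z^3, C_1 ≅ Z^3.

Boundary ∂_1: C_1 → C_0 sends each edge [p,q] (with p < q) to q − p. For instance
  ∂AD = D − A.
As a 3×3 matrix over Z this has rank 2, with invariant factors (1,1).

Reading off H_k = ker ∂_k / im ∂_{k+1}:

  H_0: rank C_0 − rank ∂_1 = 3 − 2 = 1, and the invariant factors of ∂_1 are all 1, so H_0 = Z.
  H_1: rank ker ∂_1 − rank ∂_2 = (3 − 2) − 0 = 1, and there is no ∂_2, so H_1 = Z.

H_0 ≅ Z,  H_1 ≅ Z.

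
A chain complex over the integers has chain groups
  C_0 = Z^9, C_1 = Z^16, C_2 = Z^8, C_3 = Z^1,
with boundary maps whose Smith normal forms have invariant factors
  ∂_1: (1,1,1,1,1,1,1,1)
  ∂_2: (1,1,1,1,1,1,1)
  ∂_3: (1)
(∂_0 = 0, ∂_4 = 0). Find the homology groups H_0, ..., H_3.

H_0 = Z,  H_1 = Z,  H_2 = 0,  H_3 = 0.

H_0: b_0 = 9 − 0 − 8 = 1; torsion from ∂_1 factors > 1: none. So H_0 = Z.
H_1: b_1 = 16 − 8 − 7 = 1; torsion from ∂_2 factors > 1: none. So H_1 = Z.
H_2: b_2 = 8 − 7 − 1 = 0; torsion from ∂_3 factors > 1: none. So H_2 = 0.
H_3: b_3 = 1 − 1 − 0 = 0; torsion from ∂_4 factors > 1: none. So H_3 = 0.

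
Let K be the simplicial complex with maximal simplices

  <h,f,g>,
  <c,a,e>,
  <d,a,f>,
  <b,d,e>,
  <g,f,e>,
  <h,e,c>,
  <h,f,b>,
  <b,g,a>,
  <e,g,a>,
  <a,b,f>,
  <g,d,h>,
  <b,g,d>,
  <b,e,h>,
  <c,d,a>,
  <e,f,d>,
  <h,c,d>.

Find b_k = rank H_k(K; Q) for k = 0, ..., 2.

Fix the vertex order a < b < c < d < e < f < g < h and write every simplex with vertices in increasing order. Then dim K = 2 and the simplices of K are:

  0-simplices (8): a, b, c, d, e, f, g, h
  1-simplices (24): ab, ac, ad, ae, af, ag, bd, be, bf, bg, bh, cd, ce, ch, de, df, dg, dh, ef, eg, eh, fg, fh, gh
  2-simplices (16): abf, abg, acd, ace, adf, aeg, bde, bdg, beh, bfh, cdh, ceh, def, dgh, efg, fgh

giving chain groups C_0 ≅ Z^8, C_1 ≅ Z^24, C_2 ≅ Z^16.

∂_1: C_1 → C_0 is given by ∂[p,q] = [q] − [p].
This gives a 8×24 integer matrix of rank 7; reducing to Smith normal form yields diagonal entries (1,1,1,1,1,1,1).

∂_2: C_2 → C_1 acts by ∂[p,q,r] = [q,r] − [p,r] + [p,q]. For instance
  ∂bfh = fh − bh + bf,
  ∂aeg = eg − ag + ae.
The resulting 24×16 matrix has rank 15, and its Smith normal form has invariant factors (1,1,1,1,1,1,1,1,1,1,1,1,1,1,1).

From H_k ≅ ker(∂_k) / im(∂_{k+1}) we obtain:

  H_0: rank C_0 − rank ∂_1 = 8 − 7 = 1, and the invariant factors of ∂_1 are all 1, so H_0 ≅ Z.
  H_1: rank ker ∂_1 − rank ∂_2 = (24 − 7) − 15 = 2, and the invariant factors of ∂_2 are all 1, so H_1 ≅ Z^2.
  H_2: rank ker ∂_2 − rank ∂_3 = (16 − 15) − 0 = 1, and there is no ∂_3, so H_2 ≅ Z.

Hence the Betti numbers are b_0 = 1, b_1 = 2, b_2 = 1.

b_0 = 1, b_1 = 2, b_2 = 1.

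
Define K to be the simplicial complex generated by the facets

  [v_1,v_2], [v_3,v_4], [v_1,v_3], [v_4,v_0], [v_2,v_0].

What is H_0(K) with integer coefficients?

We work with the vertex ordering v_0 < v_1 < v_2 < v_3 < v_4. The simplices of K, each written with vertices in increasing order, are:

  0-simplices (5): [v_0], [v_1], [v_2], [v_3], [v_4]
  1-simplices (5): [v_0,v_2], [v_0,v_4], [v_1,v_2], [v_1,v_3], [v_3,v_4]

Hence C_0 ≅ Z^5, C_1 ≅ Z^5.

Boundary ∂_1: C_1 → C_0 maps an edge to its endpoints' difference, ∂[p,q] = q − p.
The 5×5 boundary matrix has rank 4 and Smith normal form diag(1,1,1,1).

Now H_k = ker ∂_k / im ∂_{k+1}, so:

  H_0: rank C_0 − rank ∂_1 = 5 − 4 = 1, and the invariant factors of ∂_1 are all 1, so H_0 ≅ Z.

H_0 ≅ Z.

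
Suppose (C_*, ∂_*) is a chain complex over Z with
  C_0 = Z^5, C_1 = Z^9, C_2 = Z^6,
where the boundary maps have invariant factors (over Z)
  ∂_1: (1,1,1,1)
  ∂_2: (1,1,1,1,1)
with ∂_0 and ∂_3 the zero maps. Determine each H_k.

H_0 ≅ Z,  H_1 = 0,  H_2 ≅ Z.

H_0: b_0 = 5 − 0 − 4 = 1; torsion from ∂_1 factors > 1: none. So H_0 ≅ Z.
H_1: b_1 = 9 − 4 − 5 = 0; torsion from ∂_2 factors > 1: none. So H_1 ≅ 0.
H_2: b_2 = 6 − 5 − 0 = 1; torsion from ∂_3 factors > 1: none. So H_2 ≅ Z.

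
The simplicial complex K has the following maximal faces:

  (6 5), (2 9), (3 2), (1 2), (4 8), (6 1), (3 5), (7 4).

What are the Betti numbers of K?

b_0 = 2, b_1 = 1.

We work with the vertex ordering 1 < 2 < 3 < 4 < 5 < 6 < 7 < 8 < 9. The simplices of K, each written with vertices in increasing order, are:

  0-simplices (9): [1], [2], [3], [4], [5], [6], [7], [8], [9]
  1-simplices (8): [1,2], [1,6], [2,3], [2,9], [3,5], [4,7], [4,8], [5,6]

so the chain groups are C_0 ≅ Z^9, C_1 ≅ Z^8.

Boundary ∂_1: C_1 → C_0 sends each edge [p,q] (with p < q) to q − p. For instance
  ∂[2,9] = [9] − [2].
The 9×8 boundary matrix has rank 7 and Smith normal form diag(1,1,1,1,1,1,1).

Computing H_k = (kernel of ∂_k) / (image of ∂_{k+1}):

  H_0: rank C_0 − rank ∂_1 = 9 − 7 = 2, and the invariant factors of ∂_1 are all 1, so H_0 = Z^2.
  H_1: rank ker ∂_1 − rank ∂_2 = (8 − 7) − 0 = 1, and there is no ∂_2, so H_1 = Z.

Hence the Betti numbers are b_0 = 2, b_1 = 1.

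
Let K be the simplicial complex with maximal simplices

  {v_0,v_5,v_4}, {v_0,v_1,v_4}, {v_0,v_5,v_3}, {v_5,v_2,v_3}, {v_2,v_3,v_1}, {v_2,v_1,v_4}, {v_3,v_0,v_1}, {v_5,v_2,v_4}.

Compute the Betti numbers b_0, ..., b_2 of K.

Take the total order v_0 < v_1 < v_2 < v_3 < v_4 < v_5 on the vertex set. Then K (dimension 2) consists of the simplices:

  0-simplices (6): [v_0], [v_1], [v_2], [v_3], [v_4], [v_5]
  1-simplices (12): [v_0,v_1], [v_0,v_3], [v_0,v_4], [v_0,v_5], [v_1,v_2], [v_1,v_3], [v_1,v_4], [v_2,v_3], [v_2,v_4], [v_2,v_5], [v_3,v_5], [v_4,v_5]
  2-simplices (8): [v_0,v_1,v_3], [v_0,v_1,v_4], [v_0,v_3,v_5], [v_0,v_4,v_5], [v_1,v_2,v_3], [v_1,v_2,v_4], [v_2,v_3,v_5], [v_2,v_4,v_5]

so the chain groups are C_0 ≅ Z^6, C_1 ≅ Z^12, C_2 ≅ Z^8.

Boundary ∂_1: C_1 → C_0 sends each edge [p,q] (with p < q) to q − p. For instance
  ∂[v_1,v_4] = [v_4] − [v_1].
As a 6×12 matrix over Z this has rank 5, with invariant factors (1,1,1,1,1).

Boundary ∂_2: C_2 → C_1 maps a triangle to the signed sum of its edges. For instance
  ∂[v_0,v_3,v_5] = [v_3,v_5] − [v_0,v_5] + [v_0,v_3],
  ∂[v_2,v_4,v_5] = [v_4,v_5] − [v_2,v_5] + [v_2,v_4].
The 12×8 boundary matrix has rank 7 and Smith normal form diag(1,1,1,1,1,1,1).

Now H_k = ker ∂_k / im ∂_{k+1}, so:

  H_0: rank C_0 − rank ∂_1 = 6 − 5 = 1, and the invariant factors of ∂_1 are all 1, so H_0 = Z.
  H_1: rank ker ∂_1 − rank ∂_2 = (12 − 5) − 7 = 0, and the invariant factors of ∂_2 are all 1, so H_1 = 0.
  H_2: rank ker ∂_2 − rank ∂_3 = (8 − 7) − 0 = 1, and there is no ∂_3, so H_2 = Z.

Hence the Betti numbers are b_0 = 1, b_1 = 0, b_2 = 1.

b_0 = 1, b_1 = 0, b_2 = 1.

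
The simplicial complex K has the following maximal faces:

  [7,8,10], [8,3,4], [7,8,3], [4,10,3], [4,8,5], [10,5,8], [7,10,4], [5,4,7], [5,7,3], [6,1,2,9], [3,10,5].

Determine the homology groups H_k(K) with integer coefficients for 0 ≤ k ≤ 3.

H_0 ≅ Z^2,  H_1 ≅ Z_2,  H_2 = 0,  H_3 = 0.

K has 10 vertices, 21 edges, 14 triangles, 1 3-simplex.
rank ∂_0 = 0, rank ∂_1 = 8 ⇒ b_0 = 10 − 0 − 8 = 2; all invariant factors of ∂_1 are 1 so no torsion. So H_0 = Z^2.
rank ∂_1 = 8, rank ∂_2 = 13 ⇒ b_1 = 21 − 8 − 13 = 0; ∂_2 has invariant factor(s) [2] giving torsion. So H_1 = Z_2.
rank ∂_2 = 13, rank ∂_3 = 1 ⇒ b_2 = 14 − 13 − 1 = 0; all invariant factors of ∂_3 are 1 so no torsion. So H_2 = 0.
rank ∂_3 = 1, rank ∂_4 = 0 ⇒ b_3 = 1 − 1 − 0 = 0. So H_3 = 0.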